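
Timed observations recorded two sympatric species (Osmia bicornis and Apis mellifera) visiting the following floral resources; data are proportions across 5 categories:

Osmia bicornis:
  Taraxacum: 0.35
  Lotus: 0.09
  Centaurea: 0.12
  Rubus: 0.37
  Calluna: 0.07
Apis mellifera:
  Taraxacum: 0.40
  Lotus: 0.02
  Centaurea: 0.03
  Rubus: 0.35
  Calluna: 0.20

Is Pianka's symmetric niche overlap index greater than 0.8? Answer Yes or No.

Σ p₁ᵢp₂ᵢ = 0.1400 + 0.0018 + 0.0036 + 0.1295 + 0.0140 = 0.2889
Σp_1ᵢ² = 0.35² + 0.09² + 0.12² + 0.37² + 0.07² = 0.1225 + 0.0081 + 0.0144 + 0.1369 + 0.0049 = 0.2868
Σp_2ᵢ² = 0.40² + 0.02² + 0.03² + 0.35² + 0.20² = 0.1600 + 0.0004 + 0.0009 + 0.1225 + 0.0400 = 0.3238
O = 0.2889 / √(0.2868 × 0.3238) = 0.2889 / 0.30474 = 0.9480
O = 0.9480 > 0.8 → Yes.

Yes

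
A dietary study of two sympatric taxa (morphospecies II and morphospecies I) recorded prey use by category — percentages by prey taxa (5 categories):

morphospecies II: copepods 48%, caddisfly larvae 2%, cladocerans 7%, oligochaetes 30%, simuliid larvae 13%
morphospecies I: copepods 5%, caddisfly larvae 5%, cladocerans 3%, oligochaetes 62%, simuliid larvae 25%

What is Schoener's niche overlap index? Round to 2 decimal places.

Convert percentages to proportions (divide by 100).
Σ|p₁ᵢ − p₂ᵢ| = 0.43 + 0.03 + 0.04 + 0.32 + 0.12 = 0.94
D = 1 − ½ × 0.94 = 1 − 0.470 = 0.5300

0.53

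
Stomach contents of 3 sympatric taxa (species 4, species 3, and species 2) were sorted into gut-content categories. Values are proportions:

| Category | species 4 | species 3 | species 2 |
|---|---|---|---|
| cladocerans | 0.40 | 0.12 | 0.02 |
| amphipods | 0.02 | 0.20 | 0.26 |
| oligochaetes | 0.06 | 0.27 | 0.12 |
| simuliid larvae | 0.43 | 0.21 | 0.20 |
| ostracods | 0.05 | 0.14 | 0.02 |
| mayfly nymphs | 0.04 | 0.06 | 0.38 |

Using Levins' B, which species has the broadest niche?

Σp_4ᵢ² = 0.40² + 0.02² + 0.06² + 0.43² + 0.05² + 0.04² = 0.1600 + 0.0004 + 0.0036 + 0.1849 + 0.0025 + 0.0016 = 0.3530
B_4 = 1 / 0.3530 = 2.8329
Σp_3ᵢ² = 0.12² + 0.20² + 0.27² + 0.21² + 0.14² + 0.06² = 0.0144 + 0.0400 + 0.0729 + 0.0441 + 0.0196 + 0.0036 = 0.1946
B_3 = 1 / 0.1946 = 5.1387
Σp_2ᵢ² = 0.02² + 0.26² + 0.12² + 0.20² + 0.02² + 0.38² = 0.0004 + 0.0676 + 0.0144 + 0.0400 + 0.0004 + 0.1444 = 0.2672
B_2 = 1 / 0.2672 = 3.7425
Highest B → broadest niche (most generalist): species 3 (B = 5.14).

species 3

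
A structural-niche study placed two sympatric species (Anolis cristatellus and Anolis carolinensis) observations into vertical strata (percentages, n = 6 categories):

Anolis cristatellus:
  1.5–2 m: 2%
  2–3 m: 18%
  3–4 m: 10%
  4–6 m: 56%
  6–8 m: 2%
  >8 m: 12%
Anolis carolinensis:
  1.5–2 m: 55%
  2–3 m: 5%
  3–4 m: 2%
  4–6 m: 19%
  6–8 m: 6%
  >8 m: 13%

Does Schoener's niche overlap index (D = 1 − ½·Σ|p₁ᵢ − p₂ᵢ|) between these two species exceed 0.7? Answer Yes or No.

Convert percentages to proportions (divide by 100).
Σ|p₁ᵢ − p₂ᵢ| = 0.53 + 0.13 + 0.08 + 0.37 + 0.04 + 0.01 = 1.16
D = 1 − ½ × 1.16 = 1 − 0.580 = 0.4200
D = 0.4200 < 0.7 → No.

No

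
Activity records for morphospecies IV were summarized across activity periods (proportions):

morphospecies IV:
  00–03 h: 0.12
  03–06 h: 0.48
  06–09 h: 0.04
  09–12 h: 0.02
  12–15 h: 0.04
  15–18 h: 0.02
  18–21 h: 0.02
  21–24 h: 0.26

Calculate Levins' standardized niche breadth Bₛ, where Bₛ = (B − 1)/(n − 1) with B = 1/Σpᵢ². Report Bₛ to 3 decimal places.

Σpᵢ² = 0.12² + 0.48² + 0.04² + 0.02² + 0.04² + 0.02² + 0.02² + 0.26² = 0.0144 + 0.2304 + 0.0016 + 0.0004 + 0.0016 + 0.0004 + 0.0004 + 0.0676 = 0.3168
B = 1 / 0.3168 = 3.15657
Bₛ = (B − 1)/(n − 1) = (3.15657 − 1)/(8 − 1) = 2.15657/7 = 0.30808

0.308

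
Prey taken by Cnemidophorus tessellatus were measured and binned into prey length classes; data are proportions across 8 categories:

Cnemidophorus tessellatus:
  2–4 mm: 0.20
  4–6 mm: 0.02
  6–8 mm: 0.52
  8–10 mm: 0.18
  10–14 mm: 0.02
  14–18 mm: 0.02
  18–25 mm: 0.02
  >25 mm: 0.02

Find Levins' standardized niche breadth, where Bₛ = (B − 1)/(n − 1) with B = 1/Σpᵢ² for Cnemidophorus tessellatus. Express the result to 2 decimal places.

Σpᵢ² = 0.20² + 0.02² + 0.52² + 0.18² + 0.02² + 0.02² + 0.02² + 0.02² = 0.0400 + 0.0004 + 0.2704 + 0.0324 + 0.0004 + 0.0004 + 0.0004 + 0.0004 = 0.3448
B = 1 / 0.3448 = 2.9002
Bₛ = (B − 1)/(n − 1) = (2.9002 − 1)/(8 − 1) = 1.9002/7 = 0.2715

0.27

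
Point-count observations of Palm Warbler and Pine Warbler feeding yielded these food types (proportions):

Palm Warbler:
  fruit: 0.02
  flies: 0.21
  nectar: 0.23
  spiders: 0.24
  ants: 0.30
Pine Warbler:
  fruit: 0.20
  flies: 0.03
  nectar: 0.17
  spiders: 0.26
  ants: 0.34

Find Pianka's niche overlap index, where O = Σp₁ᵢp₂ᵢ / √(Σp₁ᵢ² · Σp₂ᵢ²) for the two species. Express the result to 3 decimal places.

Σ p₁ᵢp₂ᵢ = 0.0040 + 0.0063 + 0.0391 + 0.0624 + 0.1020 = 0.2138
Σp_1ᵢ² = 0.02² + 0.21² + 0.23² + 0.24² + 0.30² = 0.0004 + 0.0441 + 0.0529 + 0.0576 + 0.0900 = 0.2450
Σp_2ᵢ² = 0.20² + 0.03² + 0.17² + 0.26² + 0.34² = 0.0400 + 0.0009 + 0.0289 + 0.0676 + 0.1156 = 0.2530
O = 0.2138 / √(0.2450 × 0.2530) = 0.2138 / 0.248968 = 0.85874

0.859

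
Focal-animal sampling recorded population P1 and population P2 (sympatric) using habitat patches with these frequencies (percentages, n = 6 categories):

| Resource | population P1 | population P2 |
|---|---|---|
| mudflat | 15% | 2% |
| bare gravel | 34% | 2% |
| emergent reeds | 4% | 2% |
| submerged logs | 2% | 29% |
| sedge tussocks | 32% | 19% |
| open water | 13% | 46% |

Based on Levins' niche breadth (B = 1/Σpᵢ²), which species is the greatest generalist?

population P1

Convert percentages to proportions (divide by 100).
Σp_P1ᵢ² = 0.15² + 0.34² + 0.04² + 0.02² + 0.32² + 0.13² = 0.0225 + 0.1156 + 0.0016 + 0.0004 + 0.1024 + 0.0169 = 0.2594
B_P1 = 1 / 0.2594 = 3.8551
Σp_P2ᵢ² = 0.02² + 0.02² + 0.02² + 0.29² + 0.19² + 0.46² = 0.0004 + 0.0004 + 0.0004 + 0.0841 + 0.0361 + 0.2116 = 0.3330
B_P2 = 1 / 0.3330 = 3.0030
Highest B → broadest niche (most generalist): population P1 (B = 3.86).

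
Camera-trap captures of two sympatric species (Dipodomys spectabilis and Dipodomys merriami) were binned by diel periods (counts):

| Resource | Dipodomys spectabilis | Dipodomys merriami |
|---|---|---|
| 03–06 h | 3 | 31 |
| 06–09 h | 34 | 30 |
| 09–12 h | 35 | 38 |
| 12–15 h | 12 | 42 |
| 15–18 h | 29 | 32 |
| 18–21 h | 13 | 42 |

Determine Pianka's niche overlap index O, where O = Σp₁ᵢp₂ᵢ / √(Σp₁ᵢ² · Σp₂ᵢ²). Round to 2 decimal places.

Proportions for Dipodomys spectabilis (n=126): 3/126=0.0238, 34/126=0.2698, 35/126=0.2778, 12/126=0.0952, 29/126=0.2302, 13/126=0.1032
Proportions for Dipodomys merriami (n=215): 31/215=0.1442, 30/215=0.1395, 38/215=0.1767, 42/215=0.1953, 32/215=0.1488, 42/215=0.1953
Σ p₁ᵢp₂ᵢ = 0.003432 + 0.037637 + 0.049087 + 0.018593 + 0.034254 + 0.020155 = 0.163158
Σp_1ᵢ² = 0.0238² + 0.2698² + 0.2778² + 0.0952² + 0.2302² + 0.1032² = 0.000566 + 0.072792 + 0.077173 + 0.009063 + 0.052992 + 0.010650 = 0.223236
Σp_2ᵢ² = 0.1442² + 0.1395² + 0.1767² + 0.1953² + 0.1488² + 0.1953² = 0.020794 + 0.019460 + 0.031223 + 0.038142 + 0.022141 + 0.038142 = 0.169902
O = 0.163158 / √(0.223236 × 0.169902) = 0.163158 / 0.1947517 = 0.8378

0.84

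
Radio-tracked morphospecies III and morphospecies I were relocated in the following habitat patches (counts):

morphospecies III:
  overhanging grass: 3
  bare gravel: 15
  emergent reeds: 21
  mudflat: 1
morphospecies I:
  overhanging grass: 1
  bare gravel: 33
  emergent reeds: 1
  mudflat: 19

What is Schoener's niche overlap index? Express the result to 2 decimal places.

0.44

Proportions for morphospecies III (n=40): 3/40=0.0750, 15/40=0.3750, 21/40=0.5250, 1/40=0.0250
Proportions for morphospecies I (n=54): 1/54=0.0185, 33/54=0.6111, 1/54=0.0185, 19/54=0.3519
Σ|p₁ᵢ − p₂ᵢ| = 0.0565 + 0.2361 + 0.5065 + 0.3269 = 1.1260
D = 1 − ½ × 1.1260 = 1 − 0.56300 = 0.43700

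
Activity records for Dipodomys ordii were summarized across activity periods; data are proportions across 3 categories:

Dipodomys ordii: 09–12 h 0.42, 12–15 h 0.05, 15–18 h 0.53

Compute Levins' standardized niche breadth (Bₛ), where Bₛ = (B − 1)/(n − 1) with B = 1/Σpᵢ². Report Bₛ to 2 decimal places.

0.59

Σpᵢ² = 0.42² + 0.05² + 0.53² = 0.1764 + 0.0025 + 0.2809 = 0.4598
B = 1 / 0.4598 = 2.1749
Bₛ = (B − 1)/(n − 1) = (2.1749 − 1)/(3 − 1) = 1.1749/2 = 0.5875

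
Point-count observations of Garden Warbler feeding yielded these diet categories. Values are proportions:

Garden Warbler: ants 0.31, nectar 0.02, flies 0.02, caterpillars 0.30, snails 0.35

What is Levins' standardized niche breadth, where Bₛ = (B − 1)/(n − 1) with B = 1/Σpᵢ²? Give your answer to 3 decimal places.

0.558

Σpᵢ² = 0.31² + 0.02² + 0.02² + 0.30² + 0.35² = 0.0961 + 0.0004 + 0.0004 + 0.0900 + 0.1225 = 0.3094
B = 1 / 0.3094 = 3.23206
Bₛ = (B − 1)/(n − 1) = (3.23206 − 1)/(5 − 1) = 2.23206/4 = 0.55802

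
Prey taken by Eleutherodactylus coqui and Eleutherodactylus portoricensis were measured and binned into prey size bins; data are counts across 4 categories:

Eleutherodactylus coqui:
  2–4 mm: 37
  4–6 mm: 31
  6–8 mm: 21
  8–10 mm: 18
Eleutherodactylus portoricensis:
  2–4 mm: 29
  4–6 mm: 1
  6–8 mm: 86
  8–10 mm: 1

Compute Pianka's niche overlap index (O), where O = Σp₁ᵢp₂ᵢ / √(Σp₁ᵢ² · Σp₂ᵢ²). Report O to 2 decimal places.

Proportions for Eleutherodactylus coqui (n=107): 37/107=0.3458, 31/107=0.2897, 21/107=0.1963, 18/107=0.1682
Proportions for Eleutherodactylus portoricensis (n=117): 29/117=0.2479, 1/117=0.0085, 86/117=0.7350, 1/117=0.0085
Σ p₁ᵢp₂ᵢ = 0.085724 + 0.002462 + 0.144281 + 0.001430 = 0.233897
Σp_1ᵢ² = 0.3458² + 0.2897² + 0.1963² + 0.1682² = 0.119578 + 0.083926 + 0.038534 + 0.028291 = 0.270329
Σp_2ᵢ² = 0.2479² + 0.0085² + 0.7350² + 0.0085² = 0.061454 + 0.000072 + 0.540225 + 0.000072 = 0.601823
O = 0.233897 / √(0.270329 × 0.601823) = 0.233897 / 0.4033487 = 0.5799

0.58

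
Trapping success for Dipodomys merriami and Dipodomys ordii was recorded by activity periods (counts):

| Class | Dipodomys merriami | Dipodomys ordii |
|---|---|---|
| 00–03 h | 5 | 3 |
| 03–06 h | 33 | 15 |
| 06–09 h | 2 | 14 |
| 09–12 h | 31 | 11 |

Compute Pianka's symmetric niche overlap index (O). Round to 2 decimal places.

0.82

Proportions for Dipodomys merriami (n=71): 5/71=0.0704, 33/71=0.4648, 2/71=0.0282, 31/71=0.4366
Proportions for Dipodomys ordii (n=43): 3/43=0.0698, 15/43=0.3488, 14/43=0.3256, 11/43=0.2558
Σ p₁ᵢp₂ᵢ = 0.004914 + 0.162122 + 0.009182 + 0.111682 = 0.287900
Σp_1ᵢ² = 0.0704² + 0.4648² + 0.0282² + 0.4366² = 0.004956 + 0.216039 + 0.000795 + 0.190620 = 0.412410
Σp_2ᵢ² = 0.0698² + 0.3488² + 0.3256² + 0.2558² = 0.004872 + 0.121661 + 0.106015 + 0.065434 = 0.297982
O = 0.287900 / √(0.412410 × 0.297982) = 0.287900 / 0.3505578 = 0.8213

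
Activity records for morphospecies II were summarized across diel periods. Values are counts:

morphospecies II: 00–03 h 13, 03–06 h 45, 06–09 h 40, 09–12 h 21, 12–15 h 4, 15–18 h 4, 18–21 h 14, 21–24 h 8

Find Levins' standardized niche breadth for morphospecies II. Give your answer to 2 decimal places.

0.56

Proportions for morphospecies II (n=149): 13/149=0.0872, 45/149=0.3020, 40/149=0.2685, 21/149=0.1409, 4/149=0.0268, 4/149=0.0268, 14/149=0.0940, 8/149=0.0537
Σpᵢ² = 0.0872² + 0.3020² + 0.2685² + 0.1409² + 0.0268² + 0.0268² + 0.0940² + 0.0537² = 0.007604 + 0.091204 + 0.072092 + 0.019853 + 0.000718 + 0.000718 + 0.008836 + 0.002884 = 0.203909
B = 1 / 0.203909 = 4.9041
Bₛ = (B − 1)/(n − 1) = (4.9041 − 1)/(8 − 1) = 3.9041/7 = 0.5577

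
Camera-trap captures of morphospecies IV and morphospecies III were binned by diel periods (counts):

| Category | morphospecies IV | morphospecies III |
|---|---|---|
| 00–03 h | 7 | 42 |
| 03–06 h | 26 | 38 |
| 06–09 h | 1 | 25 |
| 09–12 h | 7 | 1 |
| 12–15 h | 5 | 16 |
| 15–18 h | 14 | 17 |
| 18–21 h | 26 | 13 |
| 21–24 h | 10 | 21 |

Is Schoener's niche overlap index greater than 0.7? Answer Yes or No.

Proportions for morphospecies IV (n=96): 7/96=0.0729, 26/96=0.2708, 1/96=0.0104, 7/96=0.0729, 5/96=0.0521, 14/96=0.1458, 26/96=0.2708, 10/96=0.1042
Proportions for morphospecies III (n=173): 42/173=0.2428, 38/173=0.2197, 25/173=0.1445, 1/173=0.0058, 16/173=0.0925, 17/173=0.0983, 13/173=0.0751, 21/173=0.1214
Σ|p₁ᵢ − p₂ᵢ| = 0.1699 + 0.0511 + 0.1341 + 0.0671 + 0.0404 + 0.0475 + 0.1957 + 0.0172 = 0.7230
D = 1 − ½ × 0.7230 = 1 − 0.36150 = 0.63850
D = 0.63850 < 0.7 → No.

No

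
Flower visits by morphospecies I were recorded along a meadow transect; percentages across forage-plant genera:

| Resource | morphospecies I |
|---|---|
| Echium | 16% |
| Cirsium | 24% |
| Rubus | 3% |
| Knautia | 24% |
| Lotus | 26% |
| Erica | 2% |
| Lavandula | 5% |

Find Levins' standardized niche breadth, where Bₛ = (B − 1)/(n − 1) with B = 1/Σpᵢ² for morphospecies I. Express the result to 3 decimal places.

0.619

Convert percentages to proportions (divide by 100).
Σpᵢ² = 0.16² + 0.24² + 0.03² + 0.24² + 0.26² + 0.02² + 0.05² = 0.0256 + 0.0576 + 0.0009 + 0.0576 + 0.0676 + 0.0004 + 0.0025 = 0.2122
B = 1 / 0.2122 = 4.71254
Bₛ = (B − 1)/(n − 1) = (4.71254 − 1)/(7 − 1) = 3.71254/6 = 0.61876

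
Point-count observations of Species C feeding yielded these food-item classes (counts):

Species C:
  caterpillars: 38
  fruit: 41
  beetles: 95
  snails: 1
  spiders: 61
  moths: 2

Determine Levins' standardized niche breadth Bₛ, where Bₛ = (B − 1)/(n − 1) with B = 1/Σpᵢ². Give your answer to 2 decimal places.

0.51

Proportions for Species C (n=238): 38/238=0.1597, 41/238=0.1723, 95/238=0.3992, 1/238=0.0042, 61/238=0.2563, 2/238=0.0084
Σpᵢ² = 0.1597² + 0.1723² + 0.3992² + 0.0042² + 0.2563² + 0.0084² = 0.025504 + 0.029687 + 0.159361 + 0.000018 + 0.065690 + 0.000071 = 0.280331
B = 1 / 0.280331 = 3.5672
Bₛ = (B − 1)/(n − 1) = (3.5672 − 1)/(6 − 1) = 2.5672/5 = 0.5134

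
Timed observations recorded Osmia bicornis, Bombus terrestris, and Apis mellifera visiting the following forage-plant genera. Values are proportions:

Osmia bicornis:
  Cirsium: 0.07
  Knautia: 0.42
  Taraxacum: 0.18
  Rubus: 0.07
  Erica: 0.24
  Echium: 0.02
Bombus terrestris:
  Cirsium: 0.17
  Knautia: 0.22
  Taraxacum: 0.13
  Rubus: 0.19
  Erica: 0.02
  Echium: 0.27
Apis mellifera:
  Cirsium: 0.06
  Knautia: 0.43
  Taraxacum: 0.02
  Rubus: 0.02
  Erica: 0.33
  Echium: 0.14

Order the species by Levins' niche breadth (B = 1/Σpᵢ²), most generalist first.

Bombus terrestris > Osmia bicornis > Apis mellifera

Σp_bicoᵢ² = 0.07² + 0.42² + 0.18² + 0.07² + 0.24² + 0.02² = 0.0049 + 0.1764 + 0.0324 + 0.0049 + 0.0576 + 0.0004 = 0.2766
B_bico = 1 / 0.2766 = 3.6153
Σp_terrᵢ² = 0.17² + 0.22² + 0.13² + 0.19² + 0.02² + 0.27² = 0.0289 + 0.0484 + 0.0169 + 0.0361 + 0.0004 + 0.0729 = 0.2036
B_terr = 1 / 0.2036 = 4.9116
Σp_mellᵢ² = 0.06² + 0.43² + 0.02² + 0.02² + 0.33² + 0.14² = 0.0036 + 0.1849 + 0.0004 + 0.0004 + 0.1089 + 0.0196 = 0.3178
B_mell = 1 / 0.3178 = 3.1466
Ranking by B (broadest → narrowest): Bombus terrestris (4.91) > Osmia bicornis (3.62) > Apis mellifera (3.15)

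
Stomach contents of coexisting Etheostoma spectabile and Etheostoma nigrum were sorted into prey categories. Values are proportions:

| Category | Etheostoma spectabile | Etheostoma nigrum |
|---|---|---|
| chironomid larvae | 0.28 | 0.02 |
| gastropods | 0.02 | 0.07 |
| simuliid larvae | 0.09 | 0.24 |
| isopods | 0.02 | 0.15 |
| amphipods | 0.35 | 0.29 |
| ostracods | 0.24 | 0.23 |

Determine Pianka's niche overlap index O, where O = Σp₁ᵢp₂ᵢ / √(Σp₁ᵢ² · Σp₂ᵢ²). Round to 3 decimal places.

Σ p₁ᵢp₂ᵢ = 0.0056 + 0.0014 + 0.0216 + 0.0030 + 0.1015 + 0.0552 = 0.1883
Σp_1ᵢ² = 0.28² + 0.02² + 0.09² + 0.02² + 0.35² + 0.24² = 0.0784 + 0.0004 + 0.0081 + 0.0004 + 0.1225 + 0.0576 = 0.2674
Σp_2ᵢ² = 0.02² + 0.07² + 0.24² + 0.15² + 0.29² + 0.23² = 0.0004 + 0.0049 + 0.0576 + 0.0225 + 0.0841 + 0.0529 = 0.2224
O = 0.1883 / √(0.2674 × 0.2224) = 0.1883 / 0.243864 = 0.77215

0.772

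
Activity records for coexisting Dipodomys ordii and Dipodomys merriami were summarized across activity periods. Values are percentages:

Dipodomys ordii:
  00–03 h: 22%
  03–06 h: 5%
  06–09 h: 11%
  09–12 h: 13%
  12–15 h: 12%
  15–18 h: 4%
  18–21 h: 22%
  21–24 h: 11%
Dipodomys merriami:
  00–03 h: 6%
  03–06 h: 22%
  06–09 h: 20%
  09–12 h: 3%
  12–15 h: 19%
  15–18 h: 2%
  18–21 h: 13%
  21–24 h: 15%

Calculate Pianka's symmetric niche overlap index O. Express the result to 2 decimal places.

0.73

Convert percentages to proportions (divide by 100).
Σ p₁ᵢp₂ᵢ = 0.0132 + 0.0110 + 0.0220 + 0.0039 + 0.0228 + 0.0008 + 0.0286 + 0.0165 = 0.1188
Σp_1ᵢ² = 0.22² + 0.05² + 0.11² + 0.13² + 0.12² + 0.04² + 0.22² + 0.11² = 0.0484 + 0.0025 + 0.0121 + 0.0169 + 0.0144 + 0.0016 + 0.0484 + 0.0121 = 0.1564
Σp_2ᵢ² = 0.06² + 0.22² + 0.20² + 0.03² + 0.19² + 0.02² + 0.13² + 0.15² = 0.0036 + 0.0484 + 0.0400 + 0.0009 + 0.0361 + 0.0004 + 0.0169 + 0.0225 = 0.1688
O = 0.1188 / √(0.1564 × 0.1688) = 0.1188 / 0.16248 = 0.7312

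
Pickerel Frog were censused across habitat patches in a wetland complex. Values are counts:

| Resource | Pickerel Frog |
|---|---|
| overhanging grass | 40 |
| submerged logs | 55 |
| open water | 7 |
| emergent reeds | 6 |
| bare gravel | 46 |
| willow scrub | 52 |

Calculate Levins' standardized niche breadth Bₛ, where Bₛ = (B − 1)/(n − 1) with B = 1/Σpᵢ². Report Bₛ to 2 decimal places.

0.69

Proportions for Pickerel Frog (n=206): 40/206=0.1942, 55/206=0.2670, 7/206=0.0340, 6/206=0.0291, 46/206=0.2233, 52/206=0.2524
Σpᵢ² = 0.1942² + 0.2670² + 0.0340² + 0.0291² + 0.2233² + 0.2524² = 0.037714 + 0.071289 + 0.001156 + 0.000847 + 0.049863 + 0.063706 = 0.224575
B = 1 / 0.224575 = 4.4529
Bₛ = (B − 1)/(n − 1) = (4.4529 − 1)/(6 − 1) = 3.4529/5 = 0.6906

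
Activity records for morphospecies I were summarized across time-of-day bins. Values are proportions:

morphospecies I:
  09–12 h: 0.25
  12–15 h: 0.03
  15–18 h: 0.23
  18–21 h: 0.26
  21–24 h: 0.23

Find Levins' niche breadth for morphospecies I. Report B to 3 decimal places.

4.223

Σpᵢ² = 0.25² + 0.03² + 0.23² + 0.26² + 0.23² = 0.0625 + 0.0009 + 0.0529 + 0.0676 + 0.0529 = 0.2368
B = 1 / 0.2368 = 4.22297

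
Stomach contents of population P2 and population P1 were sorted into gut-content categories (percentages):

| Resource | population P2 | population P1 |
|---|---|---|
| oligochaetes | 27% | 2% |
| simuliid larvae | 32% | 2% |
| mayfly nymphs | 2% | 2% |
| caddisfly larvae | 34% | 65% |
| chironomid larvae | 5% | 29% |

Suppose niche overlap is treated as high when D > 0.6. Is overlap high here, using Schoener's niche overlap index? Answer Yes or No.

No

Convert percentages to proportions (divide by 100).
Σ|p₁ᵢ − p₂ᵢ| = 0.25 + 0.30 + 0.00 + 0.31 + 0.24 = 1.10
D = 1 − ½ × 1.10 = 1 − 0.550 = 0.4500
D = 0.4500 < 0.6 → No.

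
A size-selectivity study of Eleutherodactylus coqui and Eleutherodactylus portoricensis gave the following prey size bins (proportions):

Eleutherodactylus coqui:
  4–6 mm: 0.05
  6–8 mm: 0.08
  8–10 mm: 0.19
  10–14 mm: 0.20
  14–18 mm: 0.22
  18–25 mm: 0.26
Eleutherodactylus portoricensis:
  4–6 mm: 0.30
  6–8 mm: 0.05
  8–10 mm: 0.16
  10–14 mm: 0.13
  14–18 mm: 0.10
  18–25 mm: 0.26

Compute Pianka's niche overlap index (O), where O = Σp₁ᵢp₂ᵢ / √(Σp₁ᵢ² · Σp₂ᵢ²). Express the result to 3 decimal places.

0.798

Σ p₁ᵢp₂ᵢ = 0.0150 + 0.0040 + 0.0304 + 0.0260 + 0.0220 + 0.0676 = 0.1650
Σp_1ᵢ² = 0.05² + 0.08² + 0.19² + 0.20² + 0.22² + 0.26² = 0.0025 + 0.0064 + 0.0361 + 0.0400 + 0.0484 + 0.0676 = 0.2010
Σp_2ᵢ² = 0.30² + 0.05² + 0.16² + 0.13² + 0.10² + 0.26² = 0.0900 + 0.0025 + 0.0256 + 0.0169 + 0.0100 + 0.0676 = 0.2126
O = 0.1650 / √(0.2010 × 0.2126) = 0.1650 / 0.206719 = 0.79818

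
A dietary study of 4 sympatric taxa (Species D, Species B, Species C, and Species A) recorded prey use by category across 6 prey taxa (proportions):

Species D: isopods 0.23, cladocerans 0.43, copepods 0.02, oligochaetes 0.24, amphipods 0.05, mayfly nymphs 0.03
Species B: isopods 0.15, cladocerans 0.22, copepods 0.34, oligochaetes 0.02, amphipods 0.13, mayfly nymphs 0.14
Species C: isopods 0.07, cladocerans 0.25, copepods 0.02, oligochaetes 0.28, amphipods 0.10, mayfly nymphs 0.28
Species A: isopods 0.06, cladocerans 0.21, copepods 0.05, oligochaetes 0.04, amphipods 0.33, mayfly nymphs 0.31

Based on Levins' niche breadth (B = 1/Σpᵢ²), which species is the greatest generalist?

Σp_Dᵢ² = 0.23² + 0.43² + 0.02² + 0.24² + 0.05² + 0.03² = 0.0529 + 0.1849 + 0.0004 + 0.0576 + 0.0025 + 0.0009 = 0.2992
B_D = 1 / 0.2992 = 3.3422
Σp_Bᵢ² = 0.15² + 0.22² + 0.34² + 0.02² + 0.13² + 0.14² = 0.0225 + 0.0484 + 0.1156 + 0.0004 + 0.0169 + 0.0196 = 0.2234
B_B = 1 / 0.2234 = 4.4763
Σp_Cᵢ² = 0.07² + 0.25² + 0.02² + 0.28² + 0.10² + 0.28² = 0.0049 + 0.0625 + 0.0004 + 0.0784 + 0.0100 + 0.0784 = 0.2346
B_C = 1 / 0.2346 = 4.2626
Σp_Aᵢ² = 0.06² + 0.21² + 0.05² + 0.04² + 0.33² + 0.31² = 0.0036 + 0.0441 + 0.0025 + 0.0016 + 0.1089 + 0.0961 = 0.2568
B_A = 1 / 0.2568 = 3.8941
Highest B → broadest niche (most generalist): Species B (B = 4.48).

Species B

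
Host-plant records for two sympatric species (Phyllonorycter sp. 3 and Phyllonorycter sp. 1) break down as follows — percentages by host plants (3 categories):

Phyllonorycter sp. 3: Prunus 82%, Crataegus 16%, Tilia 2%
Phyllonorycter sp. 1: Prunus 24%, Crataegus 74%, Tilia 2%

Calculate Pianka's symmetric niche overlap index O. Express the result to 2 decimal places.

Convert percentages to proportions (divide by 100).
Σ p₁ᵢp₂ᵢ = 0.1968 + 0.1184 + 0.0004 = 0.3156
Σp_1ᵢ² = 0.82² + 0.16² + 0.02² = 0.6724 + 0.0256 + 0.0004 = 0.6984
Σp_2ᵢ² = 0.24² + 0.74² + 0.02² = 0.0576 + 0.5476 + 0.0004 = 0.6056
O = 0.3156 / √(0.6984 × 0.6056) = 0.3156 / 0.65035 = 0.4853

0.49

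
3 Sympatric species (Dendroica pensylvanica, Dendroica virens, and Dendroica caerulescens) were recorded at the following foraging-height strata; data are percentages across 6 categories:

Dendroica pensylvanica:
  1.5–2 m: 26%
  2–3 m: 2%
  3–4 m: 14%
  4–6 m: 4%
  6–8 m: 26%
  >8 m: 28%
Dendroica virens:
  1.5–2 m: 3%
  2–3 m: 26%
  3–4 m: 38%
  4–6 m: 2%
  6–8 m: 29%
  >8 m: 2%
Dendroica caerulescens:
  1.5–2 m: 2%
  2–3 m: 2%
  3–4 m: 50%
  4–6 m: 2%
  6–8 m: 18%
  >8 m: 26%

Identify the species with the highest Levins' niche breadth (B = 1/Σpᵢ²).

Convert percentages to proportions (divide by 100).
Σp_pensᵢ² = 0.26² + 0.02² + 0.14² + 0.04² + 0.26² + 0.28² = 0.0676 + 0.0004 + 0.0196 + 0.0016 + 0.0676 + 0.0784 = 0.2352
B_pens = 1 / 0.2352 = 4.2517
Σp_vireᵢ² = 0.03² + 0.26² + 0.38² + 0.02² + 0.29² + 0.02² = 0.0009 + 0.0676 + 0.1444 + 0.0004 + 0.0841 + 0.0004 = 0.2978
B_vire = 1 / 0.2978 = 3.3580
Σp_caerᵢ² = 0.02² + 0.02² + 0.50² + 0.02² + 0.18² + 0.26² = 0.0004 + 0.0004 + 0.2500 + 0.0004 + 0.0324 + 0.0676 = 0.3512
B_caer = 1 / 0.3512 = 2.8474
Highest B → broadest niche (most generalist): Dendroica pensylvanica (B = 4.25).

Dendroica pensylvanica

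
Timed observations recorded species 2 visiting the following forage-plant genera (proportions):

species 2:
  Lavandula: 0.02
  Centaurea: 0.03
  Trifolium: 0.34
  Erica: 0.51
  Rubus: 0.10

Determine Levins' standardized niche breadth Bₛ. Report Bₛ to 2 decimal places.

Σpᵢ² = 0.02² + 0.03² + 0.34² + 0.51² + 0.10² = 0.0004 + 0.0009 + 0.1156 + 0.2601 + 0.0100 = 0.3870
B = 1 / 0.3870 = 2.5840
Bₛ = (B − 1)/(n − 1) = (2.5840 − 1)/(5 − 1) = 1.5840/4 = 0.3960

0.40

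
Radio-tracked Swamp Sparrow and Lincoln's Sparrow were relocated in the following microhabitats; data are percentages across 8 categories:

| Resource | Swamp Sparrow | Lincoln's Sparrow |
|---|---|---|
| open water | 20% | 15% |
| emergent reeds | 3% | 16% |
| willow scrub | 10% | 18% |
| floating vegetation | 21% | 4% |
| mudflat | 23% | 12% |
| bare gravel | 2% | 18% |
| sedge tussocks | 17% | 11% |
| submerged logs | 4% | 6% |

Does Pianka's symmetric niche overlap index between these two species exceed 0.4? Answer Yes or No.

Convert percentages to proportions (divide by 100).
Σ p₁ᵢp₂ᵢ = 0.0300 + 0.0048 + 0.0180 + 0.0084 + 0.0276 + 0.0036 + 0.0187 + 0.0024 = 0.1135
Σp_1ᵢ² = 0.20² + 0.03² + 0.10² + 0.21² + 0.23² + 0.02² + 0.17² + 0.04² = 0.0400 + 0.0009 + 0.0100 + 0.0441 + 0.0529 + 0.0004 + 0.0289 + 0.0016 = 0.1788
Σp_2ᵢ² = 0.15² + 0.16² + 0.18² + 0.04² + 0.12² + 0.18² + 0.11² + 0.06² = 0.0225 + 0.0256 + 0.0324 + 0.0016 + 0.0144 + 0.0324 + 0.0121 + 0.0036 = 0.1446
O = 0.1135 / √(0.1788 × 0.1446) = 0.1135 / 0.16079 = 0.7059
O = 0.7059 > 0.4 → Yes.

Yes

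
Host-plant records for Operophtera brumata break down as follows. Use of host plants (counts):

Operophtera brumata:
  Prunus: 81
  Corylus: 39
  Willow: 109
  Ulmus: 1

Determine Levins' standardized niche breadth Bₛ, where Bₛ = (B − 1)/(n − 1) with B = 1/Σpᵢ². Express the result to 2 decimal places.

0.55

Proportions for Operophtera brumata (n=230): 81/230=0.3522, 39/230=0.1696, 109/230=0.4739, 1/230=0.0043
Σpᵢ² = 0.3522² + 0.1696² + 0.4739² + 0.0043² = 0.124045 + 0.028764 + 0.224581 + 0.000018 = 0.377408
B = 1 / 0.377408 = 2.6497
Bₛ = (B − 1)/(n − 1) = (2.6497 − 1)/(4 − 1) = 1.6497/3 = 0.5499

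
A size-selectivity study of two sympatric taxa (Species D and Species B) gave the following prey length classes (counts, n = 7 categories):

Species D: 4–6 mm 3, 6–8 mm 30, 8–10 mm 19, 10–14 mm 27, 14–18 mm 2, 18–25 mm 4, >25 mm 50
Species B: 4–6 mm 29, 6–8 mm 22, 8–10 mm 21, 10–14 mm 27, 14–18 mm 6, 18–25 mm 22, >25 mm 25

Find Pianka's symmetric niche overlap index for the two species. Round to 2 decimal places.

0.80

Proportions for Species D (n=135): 3/135=0.0222, 30/135=0.2222, 19/135=0.1407, 27/135=0.2000, 2/135=0.0148, 4/135=0.0296, 50/135=0.3704
Proportions for Species B (n=152): 29/152=0.1908, 22/152=0.1447, 21/152=0.1382, 27/152=0.1776, 6/152=0.0395, 22/152=0.1447, 25/152=0.1645
Σ p₁ᵢp₂ᵢ = 0.004236 + 0.032152 + 0.019445 + 0.035520 + 0.000585 + 0.004283 + 0.060931 = 0.157152
Σp_1ᵢ² = 0.0222² + 0.2222² + 0.1407² + 0.2000² + 0.0148² + 0.0296² + 0.3704² = 0.000493 + 0.049373 + 0.019796 + 0.040000 + 0.000219 + 0.000876 + 0.137196 = 0.247953
Σp_2ᵢ² = 0.1908² + 0.1447² + 0.1382² + 0.1776² + 0.0395² + 0.1447² + 0.1645² = 0.036405 + 0.020938 + 0.019099 + 0.031542 + 0.001560 + 0.020938 + 0.027060 = 0.157542
O = 0.157152 / √(0.247953 × 0.157542) = 0.157152 / 0.1976436 = 0.7951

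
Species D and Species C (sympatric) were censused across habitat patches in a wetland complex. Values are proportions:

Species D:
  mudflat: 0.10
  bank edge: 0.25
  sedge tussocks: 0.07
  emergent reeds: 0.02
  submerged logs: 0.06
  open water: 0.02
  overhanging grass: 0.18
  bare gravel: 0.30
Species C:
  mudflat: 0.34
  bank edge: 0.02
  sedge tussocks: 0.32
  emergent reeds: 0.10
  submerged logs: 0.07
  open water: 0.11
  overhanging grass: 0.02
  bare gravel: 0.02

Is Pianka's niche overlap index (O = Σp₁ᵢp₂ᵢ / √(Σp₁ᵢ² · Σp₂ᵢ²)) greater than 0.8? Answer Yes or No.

No

Σ p₁ᵢp₂ᵢ = 0.0340 + 0.0050 + 0.0224 + 0.0020 + 0.0042 + 0.0022 + 0.0036 + 0.0060 = 0.0794
Σp_1ᵢ² = 0.10² + 0.25² + 0.07² + 0.02² + 0.06² + 0.02² + 0.18² + 0.30² = 0.0100 + 0.0625 + 0.0049 + 0.0004 + 0.0036 + 0.0004 + 0.0324 + 0.0900 = 0.2042
Σp_2ᵢ² = 0.34² + 0.02² + 0.32² + 0.10² + 0.07² + 0.11² + 0.02² + 0.02² = 0.1156 + 0.0004 + 0.1024 + 0.0100 + 0.0049 + 0.0121 + 0.0004 + 0.0004 = 0.2462
O = 0.0794 / √(0.2042 × 0.2462) = 0.0794 / 0.22422 = 0.3541
O = 0.3541 < 0.8 → No.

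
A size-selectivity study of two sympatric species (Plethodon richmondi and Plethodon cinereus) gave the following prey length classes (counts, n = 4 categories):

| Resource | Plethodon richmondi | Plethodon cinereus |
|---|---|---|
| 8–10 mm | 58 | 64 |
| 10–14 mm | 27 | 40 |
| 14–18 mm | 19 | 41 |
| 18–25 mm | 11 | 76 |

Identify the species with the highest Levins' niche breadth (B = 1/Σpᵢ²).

Proportions for Plethodon richmondi (n=115): 58/115=0.5043, 27/115=0.2348, 19/115=0.1652, 11/115=0.0957
Proportions for Plethodon cinereus (n=221): 64/221=0.2896, 40/221=0.1810, 41/221=0.1855, 76/221=0.3439
Σp_richᵢ² = 0.5043² + 0.2348² + 0.1652² + 0.0957² = 0.254318 + 0.055131 + 0.027291 + 0.009158 = 0.345898
B_rich = 1 / 0.345898 = 2.8910
Σp_cineᵢ² = 0.2896² + 0.1810² + 0.1855² + 0.3439² = 0.083868 + 0.032761 + 0.034410 + 0.118267 = 0.269306
B_cine = 1 / 0.269306 = 3.7132
Highest B → broadest niche (most generalist): Plethodon cinereus (B = 3.71).

Plethodon cinereus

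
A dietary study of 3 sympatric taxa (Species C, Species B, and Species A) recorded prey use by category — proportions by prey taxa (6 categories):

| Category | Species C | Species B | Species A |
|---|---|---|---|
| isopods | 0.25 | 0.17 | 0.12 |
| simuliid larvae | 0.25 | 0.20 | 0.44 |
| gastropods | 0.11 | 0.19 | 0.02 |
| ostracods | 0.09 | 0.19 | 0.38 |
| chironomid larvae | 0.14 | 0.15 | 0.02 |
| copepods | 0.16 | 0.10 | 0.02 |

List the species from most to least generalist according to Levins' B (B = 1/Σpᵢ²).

Species B > Species C > Species A

Σp_Cᵢ² = 0.25² + 0.25² + 0.11² + 0.09² + 0.14² + 0.16² = 0.0625 + 0.0625 + 0.0121 + 0.0081 + 0.0196 + 0.0256 = 0.1904
B_C = 1 / 0.1904 = 5.2521
Σp_Bᵢ² = 0.17² + 0.20² + 0.19² + 0.19² + 0.15² + 0.10² = 0.0289 + 0.0400 + 0.0361 + 0.0361 + 0.0225 + 0.0100 = 0.1736
B_B = 1 / 0.1736 = 5.7604
Σp_Aᵢ² = 0.12² + 0.44² + 0.02² + 0.38² + 0.02² + 0.02² = 0.0144 + 0.1936 + 0.0004 + 0.1444 + 0.0004 + 0.0004 = 0.3536
B_A = 1 / 0.3536 = 2.8281
Ranking by B (broadest → narrowest): Species B (5.76) > Species C (5.25) > Species A (2.83)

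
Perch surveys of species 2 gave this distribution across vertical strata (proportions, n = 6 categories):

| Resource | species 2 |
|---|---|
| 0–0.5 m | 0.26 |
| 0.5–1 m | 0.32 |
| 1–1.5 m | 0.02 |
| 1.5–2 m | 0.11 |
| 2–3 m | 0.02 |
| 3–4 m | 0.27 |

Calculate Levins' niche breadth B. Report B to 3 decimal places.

Σpᵢ² = 0.26² + 0.32² + 0.02² + 0.11² + 0.02² + 0.27² = 0.0676 + 0.1024 + 0.0004 + 0.0121 + 0.0004 + 0.0729 = 0.2558
B = 1 / 0.2558 = 3.90930

3.909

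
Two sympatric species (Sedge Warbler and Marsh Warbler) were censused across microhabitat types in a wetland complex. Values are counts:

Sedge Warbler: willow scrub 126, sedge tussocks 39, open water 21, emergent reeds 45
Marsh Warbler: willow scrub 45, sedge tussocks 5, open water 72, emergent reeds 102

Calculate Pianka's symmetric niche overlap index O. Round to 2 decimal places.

0.64

Proportions for Sedge Warbler (n=231): 126/231=0.5455, 39/231=0.1688, 21/231=0.0909, 45/231=0.1948
Proportions for Marsh Warbler (n=224): 45/224=0.2009, 5/224=0.0223, 72/224=0.3214, 102/224=0.4554
Σ p₁ᵢp₂ᵢ = 0.109591 + 0.003764 + 0.029215 + 0.088712 = 0.231282
Σp_1ᵢ² = 0.5455² + 0.1688² + 0.0909² + 0.1948² = 0.297570 + 0.028493 + 0.008263 + 0.037947 = 0.372273
Σp_2ᵢ² = 0.2009² + 0.0223² + 0.3214² + 0.4554² = 0.040361 + 0.000497 + 0.103298 + 0.207389 = 0.351545
O = 0.231282 / √(0.372273 × 0.351545) = 0.231282 / 0.3617606 = 0.6393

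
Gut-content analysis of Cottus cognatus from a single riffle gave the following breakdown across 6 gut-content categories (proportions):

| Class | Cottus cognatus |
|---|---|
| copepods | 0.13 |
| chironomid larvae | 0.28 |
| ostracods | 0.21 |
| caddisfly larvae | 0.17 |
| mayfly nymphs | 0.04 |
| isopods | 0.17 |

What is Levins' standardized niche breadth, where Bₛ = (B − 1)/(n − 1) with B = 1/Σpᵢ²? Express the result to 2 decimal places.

0.81

Σpᵢ² = 0.13² + 0.28² + 0.21² + 0.17² + 0.04² + 0.17² = 0.0169 + 0.0784 + 0.0441 + 0.0289 + 0.0016 + 0.0289 = 0.1988
B = 1 / 0.1988 = 5.0302
Bₛ = (B − 1)/(n − 1) = (5.0302 − 1)/(6 − 1) = 4.0302/5 = 0.8060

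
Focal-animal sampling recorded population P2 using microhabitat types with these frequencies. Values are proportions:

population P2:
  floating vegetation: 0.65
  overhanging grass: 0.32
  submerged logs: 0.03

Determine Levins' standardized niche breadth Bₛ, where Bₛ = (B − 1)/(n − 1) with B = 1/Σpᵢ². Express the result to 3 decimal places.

Σpᵢ² = 0.65² + 0.32² + 0.03² = 0.4225 + 0.1024 + 0.0009 = 0.5258
B = 1 / 0.5258 = 1.90186
Bₛ = (B − 1)/(n − 1) = (1.90186 − 1)/(3 − 1) = 0.90186/2 = 0.45093

0.451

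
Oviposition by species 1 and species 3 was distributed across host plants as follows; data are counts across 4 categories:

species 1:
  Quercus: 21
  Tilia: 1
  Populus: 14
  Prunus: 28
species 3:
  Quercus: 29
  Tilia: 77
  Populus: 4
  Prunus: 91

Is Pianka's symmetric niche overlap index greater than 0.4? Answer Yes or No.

Proportions for species 1 (n=64): 21/64=0.3281, 1/64=0.0156, 14/64=0.2188, 28/64=0.4375
Proportions for species 3 (n=201): 29/201=0.1443, 77/201=0.3831, 4/201=0.0199, 91/201=0.4527
Σ p₁ᵢp₂ᵢ = 0.047345 + 0.005976 + 0.004354 + 0.198056 = 0.255731
Σp_1ᵢ² = 0.3281² + 0.0156² + 0.2188² + 0.4375² = 0.107650 + 0.000243 + 0.047873 + 0.191406 = 0.347172
Σp_2ᵢ² = 0.1443² + 0.3831² + 0.0199² + 0.4527² = 0.020822 + 0.146766 + 0.000396 + 0.204937 = 0.372921
O = 0.255731 / √(0.347172 × 0.372921) = 0.255731 / 0.3598162 = 0.7107
O = 0.7107 > 0.4 → Yes.

Yes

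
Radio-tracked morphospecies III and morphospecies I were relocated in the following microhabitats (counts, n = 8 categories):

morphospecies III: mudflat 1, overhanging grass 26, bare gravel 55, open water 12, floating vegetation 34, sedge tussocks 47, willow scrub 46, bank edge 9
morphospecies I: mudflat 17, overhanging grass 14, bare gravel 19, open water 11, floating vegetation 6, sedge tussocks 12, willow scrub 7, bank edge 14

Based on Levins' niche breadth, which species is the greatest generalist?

morphospecies I

Proportions for morphospecies III (n=230): 1/230=0.0043, 26/230=0.1130, 55/230=0.2391, 12/230=0.0522, 34/230=0.1478, 47/230=0.2043, 46/230=0.2000, 9/230=0.0391
Proportions for morphospecies I (n=100): 17/100=0.1700, 14/100=0.1400, 19/100=0.1900, 11/100=0.1100, 6/100=0.0600, 12/100=0.1200, 7/100=0.0700, 14/100=0.1400
Σp_IIIᵢ² = 0.0043² + 0.1130² + 0.2391² + 0.0522² + 0.1478² + 0.2043² + 0.2000² + 0.0391² = 0.000018 + 0.012769 + 0.057169 + 0.002725 + 0.021845 + 0.041738 + 0.040000 + 0.001529 = 0.177793
B_III = 1 / 0.177793 = 5.6245
Σp_Iᵢ² = 0.1700² + 0.1400² + 0.1900² + 0.1100² + 0.0600² + 0.1200² + 0.0700² + 0.1400² = 0.028900 + 0.019600 + 0.036100 + 0.012100 + 0.003600 + 0.014400 + 0.004900 + 0.019600 = 0.139200
B_I = 1 / 0.139200 = 7.1839
Highest B → broadest niche (most generalist): morphospecies I (B = 7.18).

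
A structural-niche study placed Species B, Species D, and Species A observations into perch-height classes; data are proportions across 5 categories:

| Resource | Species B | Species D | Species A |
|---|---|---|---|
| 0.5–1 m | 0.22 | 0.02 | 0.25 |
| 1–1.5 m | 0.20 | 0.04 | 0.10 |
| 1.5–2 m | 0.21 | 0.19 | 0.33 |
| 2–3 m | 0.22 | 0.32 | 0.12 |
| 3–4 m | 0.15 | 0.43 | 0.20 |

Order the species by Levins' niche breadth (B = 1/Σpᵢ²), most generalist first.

Σp_Bᵢ² = 0.22² + 0.20² + 0.21² + 0.22² + 0.15² = 0.0484 + 0.0400 + 0.0441 + 0.0484 + 0.0225 = 0.2034
B_B = 1 / 0.2034 = 4.9164
Σp_Dᵢ² = 0.02² + 0.04² + 0.19² + 0.32² + 0.43² = 0.0004 + 0.0016 + 0.0361 + 0.1024 + 0.1849 = 0.3254
B_D = 1 / 0.3254 = 3.0731
Σp_Aᵢ² = 0.25² + 0.10² + 0.33² + 0.12² + 0.20² = 0.0625 + 0.0100 + 0.1089 + 0.0144 + 0.0400 = 0.2358
B_A = 1 / 0.2358 = 4.2409
Ranking by B (broadest → narrowest): Species B (4.92) > Species A (4.24) > Species D (3.07)

Species B > Species A > Species D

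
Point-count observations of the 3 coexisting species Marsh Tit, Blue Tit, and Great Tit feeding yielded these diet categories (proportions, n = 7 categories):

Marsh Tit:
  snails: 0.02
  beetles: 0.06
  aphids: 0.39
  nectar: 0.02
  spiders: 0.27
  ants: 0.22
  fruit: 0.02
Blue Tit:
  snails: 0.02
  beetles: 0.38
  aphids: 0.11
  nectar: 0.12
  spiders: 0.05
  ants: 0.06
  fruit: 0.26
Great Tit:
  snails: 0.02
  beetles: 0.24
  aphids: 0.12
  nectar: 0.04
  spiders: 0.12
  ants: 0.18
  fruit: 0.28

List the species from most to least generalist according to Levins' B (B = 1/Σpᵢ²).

Great Tit > Blue Tit > Marsh Tit

Σp_Marsᵢ² = 0.02² + 0.06² + 0.39² + 0.02² + 0.27² + 0.22² + 0.02² = 0.0004 + 0.0036 + 0.1521 + 0.0004 + 0.0729 + 0.0484 + 0.0004 = 0.2782
B_Mars = 1 / 0.2782 = 3.5945
Σp_Blueᵢ² = 0.02² + 0.38² + 0.11² + 0.12² + 0.05² + 0.06² + 0.26² = 0.0004 + 0.1444 + 0.0121 + 0.0144 + 0.0025 + 0.0036 + 0.0676 = 0.2450
B_Blue = 1 / 0.2450 = 4.0816
Σp_Greaᵢ² = 0.02² + 0.24² + 0.12² + 0.04² + 0.12² + 0.18² + 0.28² = 0.0004 + 0.0576 + 0.0144 + 0.0016 + 0.0144 + 0.0324 + 0.0784 = 0.1992
B_Grea = 1 / 0.1992 = 5.0201
Ranking by B (broadest → narrowest): Great Tit (5.02) > Blue Tit (4.08) > Marsh Tit (3.59)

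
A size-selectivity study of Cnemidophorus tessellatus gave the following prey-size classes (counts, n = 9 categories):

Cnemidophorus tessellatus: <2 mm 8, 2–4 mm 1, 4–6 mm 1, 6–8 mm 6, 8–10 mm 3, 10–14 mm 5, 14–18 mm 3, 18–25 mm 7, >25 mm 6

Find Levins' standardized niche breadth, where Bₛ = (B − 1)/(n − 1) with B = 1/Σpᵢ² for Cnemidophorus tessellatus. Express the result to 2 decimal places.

Proportions for Cnemidophorus tessellatus (n=40): 8/40=0.2000, 1/40=0.0250, 1/40=0.0250, 6/40=0.1500, 3/40=0.0750, 5/40=0.1250, 3/40=0.0750, 7/40=0.1750, 6/40=0.1500
Σpᵢ² = 0.2000² + 0.0250² + 0.0250² + 0.1500² + 0.0750² + 0.1250² + 0.0750² + 0.1750² + 0.1500² = 0.040000 + 0.000625 + 0.000625 + 0.022500 + 0.005625 + 0.015625 + 0.005625 + 0.030625 + 0.022500 = 0.143750
B = 1 / 0.143750 = 6.9565
Bₛ = (B − 1)/(n − 1) = (6.9565 − 1)/(9 − 1) = 5.9565/8 = 0.7446

0.74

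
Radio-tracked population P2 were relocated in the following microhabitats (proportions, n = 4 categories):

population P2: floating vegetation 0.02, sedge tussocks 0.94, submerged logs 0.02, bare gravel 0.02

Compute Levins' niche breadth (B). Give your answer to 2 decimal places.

Σpᵢ² = 0.02² + 0.94² + 0.02² + 0.02² = 0.0004 + 0.8836 + 0.0004 + 0.0004 = 0.8848
B = 1 / 0.8848 = 1.1302

1.13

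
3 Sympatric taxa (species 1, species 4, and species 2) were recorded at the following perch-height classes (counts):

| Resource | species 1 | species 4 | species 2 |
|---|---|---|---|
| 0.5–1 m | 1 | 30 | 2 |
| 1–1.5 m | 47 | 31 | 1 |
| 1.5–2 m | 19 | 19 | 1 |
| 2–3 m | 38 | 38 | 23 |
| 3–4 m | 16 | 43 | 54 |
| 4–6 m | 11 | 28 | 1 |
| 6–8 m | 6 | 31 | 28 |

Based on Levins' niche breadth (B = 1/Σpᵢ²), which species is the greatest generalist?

species 4

Proportions for species 1 (n=138): 1/138=0.0072, 47/138=0.3406, 19/138=0.1377, 38/138=0.2754, 16/138=0.1159, 11/138=0.0797, 6/138=0.0435
Proportions for species 4 (n=220): 30/220=0.1364, 31/220=0.1409, 19/220=0.0864, 38/220=0.1727, 43/220=0.1955, 28/220=0.1273, 31/220=0.1409
Proportions for species 2 (n=110): 2/110=0.0182, 1/110=0.0091, 1/110=0.0091, 23/110=0.2091, 54/110=0.4909, 1/110=0.0091, 28/110=0.2545
Σp_1ᵢ² = 0.0072² + 0.3406² + 0.1377² + 0.2754² + 0.1159² + 0.0797² + 0.0435² = 0.000052 + 0.116008 + 0.018961 + 0.075845 + 0.013433 + 0.006352 + 0.001892 = 0.232543
B_1 = 1 / 0.232543 = 4.3003
Σp_4ᵢ² = 0.1364² + 0.1409² + 0.0864² + 0.1727² + 0.1955² + 0.1273² + 0.1409² = 0.018605 + 0.019853 + 0.007465 + 0.029825 + 0.038220 + 0.016205 + 0.019853 = 0.150026
B_4 = 1 / 0.150026 = 6.6655
Σp_2ᵢ² = 0.0182² + 0.0091² + 0.0091² + 0.2091² + 0.4909² + 0.0091² + 0.2545² = 0.000331 + 0.000083 + 0.000083 + 0.043723 + 0.240983 + 0.000083 + 0.064770 = 0.350056
B_2 = 1 / 0.350056 = 2.8567
Highest B → broadest niche (most generalist): species 4 (B = 6.67).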